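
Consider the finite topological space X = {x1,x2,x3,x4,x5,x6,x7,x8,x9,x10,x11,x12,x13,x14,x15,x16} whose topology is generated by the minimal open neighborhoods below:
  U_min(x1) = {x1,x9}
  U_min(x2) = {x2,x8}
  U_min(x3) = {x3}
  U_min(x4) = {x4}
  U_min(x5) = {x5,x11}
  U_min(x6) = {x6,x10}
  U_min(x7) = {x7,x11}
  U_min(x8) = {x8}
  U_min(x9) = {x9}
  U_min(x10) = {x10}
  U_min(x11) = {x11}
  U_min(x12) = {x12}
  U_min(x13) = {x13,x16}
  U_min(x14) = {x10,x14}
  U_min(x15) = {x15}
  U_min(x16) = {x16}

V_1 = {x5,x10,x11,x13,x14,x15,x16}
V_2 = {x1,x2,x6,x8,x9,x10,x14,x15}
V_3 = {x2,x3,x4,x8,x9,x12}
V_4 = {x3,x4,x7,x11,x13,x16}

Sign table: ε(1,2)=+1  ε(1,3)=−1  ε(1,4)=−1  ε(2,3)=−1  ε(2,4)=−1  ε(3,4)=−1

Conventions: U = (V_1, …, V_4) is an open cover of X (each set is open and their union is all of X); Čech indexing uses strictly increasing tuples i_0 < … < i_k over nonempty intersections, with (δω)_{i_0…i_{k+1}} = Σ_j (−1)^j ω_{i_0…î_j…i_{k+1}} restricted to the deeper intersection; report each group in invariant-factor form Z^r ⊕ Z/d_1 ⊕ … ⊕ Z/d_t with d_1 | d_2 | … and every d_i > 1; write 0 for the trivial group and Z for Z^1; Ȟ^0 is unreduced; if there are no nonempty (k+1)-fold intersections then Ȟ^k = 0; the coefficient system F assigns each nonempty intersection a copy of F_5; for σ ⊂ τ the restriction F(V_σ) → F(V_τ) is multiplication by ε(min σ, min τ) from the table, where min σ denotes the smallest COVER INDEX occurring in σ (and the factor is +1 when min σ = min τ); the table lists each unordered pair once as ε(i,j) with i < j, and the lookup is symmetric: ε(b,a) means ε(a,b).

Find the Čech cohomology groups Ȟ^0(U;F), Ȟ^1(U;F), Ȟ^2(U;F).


nonempty overlaps:
  V12={x10,x14,x15} V14={x11,x13,x16} V23={x2,x8,x9} V34={x3,x4}
C dims 4,4; δ0: rk_F5 4
degree 0: 4−4−0 = 0 → Ȟ^0 ≅ 0
degree 1: 4−0−4 = 0 → Ȟ^1 ≅ 0
degree 2: 0−0−0 = 0 → Ȟ^2 ≅ 0

Ȟ^0 ≅ 0, Ȟ^1 ≅ 0, Ȟ^2 ≅ 0


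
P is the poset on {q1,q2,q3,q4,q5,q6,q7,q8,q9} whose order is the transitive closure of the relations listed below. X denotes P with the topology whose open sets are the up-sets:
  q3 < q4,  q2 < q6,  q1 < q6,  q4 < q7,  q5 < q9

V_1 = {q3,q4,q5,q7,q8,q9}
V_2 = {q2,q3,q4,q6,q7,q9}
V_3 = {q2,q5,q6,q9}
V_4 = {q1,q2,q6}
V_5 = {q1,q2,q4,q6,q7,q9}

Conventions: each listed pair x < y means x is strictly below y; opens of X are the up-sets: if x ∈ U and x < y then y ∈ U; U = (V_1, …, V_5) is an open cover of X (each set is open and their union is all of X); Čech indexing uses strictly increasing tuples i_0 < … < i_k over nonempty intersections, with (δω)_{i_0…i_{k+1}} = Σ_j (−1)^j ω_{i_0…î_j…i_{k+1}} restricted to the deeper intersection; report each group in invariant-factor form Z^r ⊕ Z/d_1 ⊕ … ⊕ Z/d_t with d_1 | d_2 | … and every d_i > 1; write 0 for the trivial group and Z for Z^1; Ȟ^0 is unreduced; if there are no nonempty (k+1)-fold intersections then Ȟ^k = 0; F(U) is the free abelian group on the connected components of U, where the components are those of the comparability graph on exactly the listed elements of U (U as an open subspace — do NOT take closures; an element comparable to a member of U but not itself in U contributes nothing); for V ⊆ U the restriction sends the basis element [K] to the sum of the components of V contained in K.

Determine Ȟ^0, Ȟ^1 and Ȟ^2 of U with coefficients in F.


Ȟ^0 = Z^4,  Ȟ^1 = 0,  Ȟ^2 = 0

nerve of the cover:
  V12={q3,q4,q7,q9} V13={q5,q9} V15={q4,q7,q9} V23={q2,q6,q9} V24={q2,q6} V25={q2,q4,q6,q7,q9} V34={q2,q6} V35={q2,q6,q9} V45={q1,q2,q6}
  V123={q9} V125={q4,q7,q9} V135={q9} V234={q2,q6} V235={q2,q6,q9} V245={q2,q6} V345={q2,q6}
  V1235={q9} V2345={q2,q6}
components per intersection:
  V1: {q3,q4,q7} {q5,q9} {q8}
  V2: {q2,q6} {q3,q4,q7} {q9}
  V3: {q2,q6} {q5,q9}
  V4: {q1,q2,q6}
  V5: {q1,q2,q6} {q4,q7} {q9}
  V12: {q3,q4,q7} {q9}
  V13: {q5,q9}
  V15: {q4,q7} {q9}
  V23: {q2,q6} {q9}
  V24: {q2,q6}
  V25: {q2,q6} {q4,q7} {q9}
  V34: {q2,q6}
  V35: {q2,q6} {q9}
  V45: {q1,q2,q6}
  V123: {q9}
  V125: {q4,q7} {q9}
  V135: {q9}
  V234: {q2,q6}
  V235: {q2,q6} {q9}
  V245: {q2,q6}
  V345: {q2,q6}
  V1235: {q9}
  V2345: {q2,q6}
C dims 12,15,9,2; δ0: rk 8, SNF 1^8; δ1: rk 7, SNF 1^7; δ2: rk 2, SNF 1^2
Ȟ^0 = (12 − 8) − 0 = 4, so Ȟ^0 ≅ Z^4
Ȟ^1 = (15 − 7) − 8 = 0, so Ȟ^1 ≅ 0
Ȟ^2 = (9 − 2) − 7 = 0, so Ȟ^2 ≅ 0


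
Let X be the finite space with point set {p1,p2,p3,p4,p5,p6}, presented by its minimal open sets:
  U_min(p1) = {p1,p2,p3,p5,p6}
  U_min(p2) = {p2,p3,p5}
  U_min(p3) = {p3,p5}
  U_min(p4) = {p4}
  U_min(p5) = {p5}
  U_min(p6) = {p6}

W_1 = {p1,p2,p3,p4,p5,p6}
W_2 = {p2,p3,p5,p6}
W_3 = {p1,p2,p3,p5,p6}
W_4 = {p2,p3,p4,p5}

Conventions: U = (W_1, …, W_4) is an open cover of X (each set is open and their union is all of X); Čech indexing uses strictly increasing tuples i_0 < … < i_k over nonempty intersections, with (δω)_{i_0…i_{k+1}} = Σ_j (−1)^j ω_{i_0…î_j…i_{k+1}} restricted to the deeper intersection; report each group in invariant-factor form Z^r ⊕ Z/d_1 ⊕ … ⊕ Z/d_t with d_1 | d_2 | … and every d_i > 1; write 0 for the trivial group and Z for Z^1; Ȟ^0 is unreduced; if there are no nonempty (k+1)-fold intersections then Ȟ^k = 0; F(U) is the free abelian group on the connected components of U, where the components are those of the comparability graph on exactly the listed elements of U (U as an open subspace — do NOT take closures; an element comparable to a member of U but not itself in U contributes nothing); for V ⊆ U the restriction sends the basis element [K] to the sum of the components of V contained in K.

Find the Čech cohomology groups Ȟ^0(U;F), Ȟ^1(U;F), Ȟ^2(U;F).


nonempty intersections:
  W12={p2,p3,p5,p6} W13={p1,p2,p3,p5,p6} W14={p2,p3,p4,p5} W23={p2,p3,p5,p6} W24={p2,p3,p5} W34={p2,p3,p5}
  W123={p2,p3,p5,p6} W124={p2,p3,p5} W134={p2,p3,p5} W234={p2,p3,p5}
  W1234={p2,p3,p5}
components per intersection:
  W1: {p1,p2,p3,p5,p6} {p4}
  W2: {p2,p3,p5} {p6}
  W3: {p1,p2,p3,p5,p6}
  W4: {p2,p3,p5} {p4}
  W12: {p2,p3,p5} {p6}
  W13: {p1,p2,p3,p5,p6}
  W14: {p2,p3,p5} {p4}
  W23: {p2,p3,p5} {p6}
  W24: {p2,p3,p5}
  W34: {p2,p3,p5}
  W123: {p2,p3,p5} {p6}
  W124: {p2,p3,p5}
  W134: {p2,p3,p5}
  W234: {p2,p3,p5}
  W1234: {p2,p3,p5}
C dims 7,9,5,1; δ0: rk 5, SNF 1^5; δ1: rk 4, SNF 1^4; δ2: rk 1, SNF 1^1
Ȟ^0: (7−5)−0=2 ⇒ Z^2
Ȟ^1: (9−4)−5=0 ⇒ 0
Ȟ^2: (5−1)−4=0 ⇒ 0

Ȟ^0(U;F) ≅ Z^2, Ȟ^1(U;F) ≅ 0 and Ȟ^2(U;F) ≅ 0


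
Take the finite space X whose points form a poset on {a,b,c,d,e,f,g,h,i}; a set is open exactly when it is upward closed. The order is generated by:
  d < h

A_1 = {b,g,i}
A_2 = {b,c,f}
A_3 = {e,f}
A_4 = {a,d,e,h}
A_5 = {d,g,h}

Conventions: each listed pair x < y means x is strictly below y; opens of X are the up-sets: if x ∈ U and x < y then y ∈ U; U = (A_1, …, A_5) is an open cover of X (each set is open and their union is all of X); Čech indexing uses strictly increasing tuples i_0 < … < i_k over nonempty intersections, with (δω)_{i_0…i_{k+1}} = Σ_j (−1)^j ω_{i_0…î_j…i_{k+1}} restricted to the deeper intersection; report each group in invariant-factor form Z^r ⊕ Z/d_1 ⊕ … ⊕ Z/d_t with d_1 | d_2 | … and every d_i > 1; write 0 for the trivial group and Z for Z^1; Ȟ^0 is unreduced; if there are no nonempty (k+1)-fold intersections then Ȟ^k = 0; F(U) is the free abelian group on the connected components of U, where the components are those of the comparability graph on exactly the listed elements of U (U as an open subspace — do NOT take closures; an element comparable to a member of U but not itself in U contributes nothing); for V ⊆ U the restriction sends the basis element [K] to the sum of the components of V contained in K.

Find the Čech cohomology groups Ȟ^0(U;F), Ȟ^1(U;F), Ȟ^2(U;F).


Ȟ^0 ≅ Z^8, Ȟ^1 ≅ 0 and Ȟ^2 ≅ 0

nerve of the cover:
  A12={b} A15={g} A23={f} A34={e} A45={d,h}
components per intersection:
  A1: {b} {g} {i}
  A2: {b} {c} {f}
  A3: {e} {f}
  A4: {a} {d,h} {e}
  A5: {d,h} {g}
  A12: {b}
  A15: {g}
  A23: {f}
  A34: {e}
  A45: {d,h}
C dims 13,5; δ0: rk 5, SNF 1^5
Ȟ^0 = (13 − 5) − 0 = 8, so Ȟ^0 ≅ Z^8
Ȟ^1 = (5 − 0) − 5 = 0, so Ȟ^1 ≅ 0
Ȟ^2 = (0 − 0) − 0 = 0, so Ȟ^2 ≅ 0


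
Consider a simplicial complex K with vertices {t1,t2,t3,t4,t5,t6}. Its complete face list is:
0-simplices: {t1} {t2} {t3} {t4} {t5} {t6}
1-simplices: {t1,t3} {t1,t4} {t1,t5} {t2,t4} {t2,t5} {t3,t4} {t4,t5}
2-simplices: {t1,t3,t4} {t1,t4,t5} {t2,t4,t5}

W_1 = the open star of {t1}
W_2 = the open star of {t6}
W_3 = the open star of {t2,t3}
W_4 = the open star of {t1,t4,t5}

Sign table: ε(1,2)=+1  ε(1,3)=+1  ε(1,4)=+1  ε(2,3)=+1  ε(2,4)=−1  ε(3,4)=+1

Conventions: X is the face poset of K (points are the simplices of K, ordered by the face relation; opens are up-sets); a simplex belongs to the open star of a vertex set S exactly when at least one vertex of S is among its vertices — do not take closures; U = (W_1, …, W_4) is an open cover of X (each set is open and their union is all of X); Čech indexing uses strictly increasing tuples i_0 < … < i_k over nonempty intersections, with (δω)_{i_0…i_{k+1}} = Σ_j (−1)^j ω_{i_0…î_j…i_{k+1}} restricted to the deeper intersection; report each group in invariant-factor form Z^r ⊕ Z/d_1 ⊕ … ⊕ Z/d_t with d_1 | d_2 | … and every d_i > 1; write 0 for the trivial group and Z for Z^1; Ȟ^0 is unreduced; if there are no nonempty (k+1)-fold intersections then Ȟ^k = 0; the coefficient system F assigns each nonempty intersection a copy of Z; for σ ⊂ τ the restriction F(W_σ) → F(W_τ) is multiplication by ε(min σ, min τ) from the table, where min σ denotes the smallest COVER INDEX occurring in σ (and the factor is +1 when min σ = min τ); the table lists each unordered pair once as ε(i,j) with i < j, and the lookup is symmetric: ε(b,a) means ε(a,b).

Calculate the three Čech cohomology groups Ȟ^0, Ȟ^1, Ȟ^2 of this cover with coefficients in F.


Ȟ^0 ≅ Z^2, Ȟ^1 ≅ 0 and Ȟ^2 ≅ 0

intersection data:
  W1={{t1},{t1,t3},{t1,t4},{t1,t5},{t1,t3,t4},{t1,t4,t5}} W2={{t6}} W3={{t2},{t3},{t1,t3},{t2,t4},{t2,t5},{t3,t4},{t1,t3,t4},{t2,t4,t5}} W4={{t1},{t4},{t5},{t1,t3},{t1,t4},{t1,t5},{t2,t4},{t2,t5},{t3,t4},{t4,t5},{t1,t3,t4},{t1,t4,t5},{t2,t4,t5}}
  W13={{t1,t3},{t1,t3,t4}} W14={{t1},{t1,t3},{t1,t4},{t1,t5},{t1,t3,t4},{t1,t4,t5}} W34={{t1,t3},{t2,t4},{t2,t5},{t3,t4},{t1,t3,t4},{t2,t4,t5}}
  W134={{t1,t3},{t1,t3,t4}}
C dims 4,3,1; δ0: rk 2, SNF 1^2; δ1: rk 1, SNF 1^1
Ȟ^0 = (4 − 2) − 0 = 2, so Ȟ^0 ≅ Z^2
Ȟ^1 = (3 − 1) − 2 = 0, so Ȟ^1 ≅ 0
Ȟ^2 = (1 − 0) − 1 = 0, so Ȟ^2 ≅ 0


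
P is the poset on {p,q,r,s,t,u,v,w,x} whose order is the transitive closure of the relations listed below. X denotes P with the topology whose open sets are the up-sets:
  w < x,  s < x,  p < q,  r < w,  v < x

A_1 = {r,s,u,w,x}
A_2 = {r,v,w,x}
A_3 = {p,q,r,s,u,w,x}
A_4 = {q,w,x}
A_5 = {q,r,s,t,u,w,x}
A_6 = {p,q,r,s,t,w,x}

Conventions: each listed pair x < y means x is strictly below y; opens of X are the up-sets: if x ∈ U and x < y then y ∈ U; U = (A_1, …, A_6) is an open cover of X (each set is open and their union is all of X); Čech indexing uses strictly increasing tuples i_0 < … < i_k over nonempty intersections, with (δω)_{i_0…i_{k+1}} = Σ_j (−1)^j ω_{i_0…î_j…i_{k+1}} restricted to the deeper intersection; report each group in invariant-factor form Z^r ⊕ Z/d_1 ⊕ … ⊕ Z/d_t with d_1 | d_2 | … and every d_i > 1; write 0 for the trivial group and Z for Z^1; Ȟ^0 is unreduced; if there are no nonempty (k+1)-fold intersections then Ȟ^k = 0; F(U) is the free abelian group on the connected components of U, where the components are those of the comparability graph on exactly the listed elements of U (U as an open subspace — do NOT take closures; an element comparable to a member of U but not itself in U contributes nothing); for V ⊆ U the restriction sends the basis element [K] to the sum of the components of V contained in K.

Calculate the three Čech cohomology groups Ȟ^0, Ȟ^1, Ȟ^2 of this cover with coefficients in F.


Ȟ^0 = Z^4, Ȟ^1 = 0 and Ȟ^2 = 0

cover nerve:
  A12={r,w,x} A13={r,s,u,w,x} A14={w,x} A15={r,s,u,w,x} A16={r,s,w,x} A23={r,w,x} A24={w,x} A25={r,w,x} A26={r,w,x} A34={q,w,x} A35={q,r,s,u,w,x} A36={p,q,r,s,w,x} A45={q,w,x} A46={q,w,x} A56={q,r,s,t,w,x}
  A123={r,w,x} A124={w,x} A125={r,w,x} A126={r,w,x} A134={w,x} A135={r,s,u,w,x} A136={r,s,w,x} A145={w,x} A146={w,x} A156={r,s,w,x} A234={w,x} A235={r,w,x} A236={r,w,x} A245={w,x} A246={w,x} A256={r,w,x} A345={q,w,x} A346={q,w,x} A356={q,r,s,w,x} A456={q,w,x}
  A1234={w,x} A1235={r,w,x} A1236={r,w,x} A1245={w,x} A1246={w,x} A1256={r,w,x} A1345={w,x} A1346={w,x} A1356={r,s,w,x} A1456={w,x} A2345={w,x} A2346={w,x} A2356={r,w,x} A2456={w,x} A3456={q,w,x}
  A12345={w,x} A12346={w,x} A12356={r,w,x} A12456={w,x} A13456={w,x} A23456={w,x}
  A123456={w,x}
components per intersection:
  A1: {r,s,w,x} {u}
  A2: {r,v,w,x}
  A3: {p,q} {r,s,w,x} {u}
  A4: {q} {w,x}
  A5: {q} {r,s,w,x} {t} {u}
  A6: {p,q} {r,s,w,x} {t}
  A12: {r,w,x}
  A13: {r,s,w,x} {u}
  A14: {w,x}
  A15: {r,s,w,x} {u}
  A16: {r,s,w,x}
  A23: {r,w,x}
  A24: {w,x}
  A25: {r,w,x}
  A26: {r,w,x}
  A34: {q} {w,x}
  A35: {q} {r,s,w,x} {u}
  A36: {p,q} {r,s,w,x}
  A45: {q} {w,x}
  A46: {q} {w,x}
  A56: {q} {r,s,w,x} {t}
  A123: {r,w,x}
  A124: {w,x}
  A125: {r,w,x}
  A126: {r,w,x}
  A134: {w,x}
  A135: {r,s,w,x} {u}
  A136: {r,s,w,x}
  A145: {w,x}
  A146: {w,x}
  A156: {r,s,w,x}
  A234: {w,x}
  A235: {r,w,x}
  A236: {r,w,x}
  A245: {w,x}
  A246: {w,x}
  A256: {r,w,x}
  A345: {q} {w,x}
  A346: {q} {w,x}
  A356: {q} {r,s,w,x}
  A456: {q} {w,x}
  A1234: {w,x}
  A1235: {r,w,x}
  A1236: {r,w,x}
  A1245: {w,x}
  A1246: {w,x}
  A1256: {r,w,x}
  A1345: {w,x}
  A1346: {w,x}
  A1356: {r,s,w,x}
  A1456: {w,x}
  A2345: {w,x}
  A2346: {w,x}
  A2356: {r,w,x}
  A2456: {w,x}
  A3456: {q} {w,x}
  A12345: {w,x}
  A12346: {w,x}
  A12356: {r,w,x}
  A12456: {w,x}
  A13456: {w,x}
  A23456: {w,x}
  A123456: {w,x}
C dims 15,25,25,16; δ0: rk 11, SNF 1^11; δ1: rk 14, SNF 1^14; δ2: rk 11, SNF 1^11
Ȟ^0: (15−11)−0=4 ⇒ Z^4
Ȟ^1: (25−14)−11=0 ⇒ 0
Ȟ^2: (25−11)−14=0 ⇒ 0


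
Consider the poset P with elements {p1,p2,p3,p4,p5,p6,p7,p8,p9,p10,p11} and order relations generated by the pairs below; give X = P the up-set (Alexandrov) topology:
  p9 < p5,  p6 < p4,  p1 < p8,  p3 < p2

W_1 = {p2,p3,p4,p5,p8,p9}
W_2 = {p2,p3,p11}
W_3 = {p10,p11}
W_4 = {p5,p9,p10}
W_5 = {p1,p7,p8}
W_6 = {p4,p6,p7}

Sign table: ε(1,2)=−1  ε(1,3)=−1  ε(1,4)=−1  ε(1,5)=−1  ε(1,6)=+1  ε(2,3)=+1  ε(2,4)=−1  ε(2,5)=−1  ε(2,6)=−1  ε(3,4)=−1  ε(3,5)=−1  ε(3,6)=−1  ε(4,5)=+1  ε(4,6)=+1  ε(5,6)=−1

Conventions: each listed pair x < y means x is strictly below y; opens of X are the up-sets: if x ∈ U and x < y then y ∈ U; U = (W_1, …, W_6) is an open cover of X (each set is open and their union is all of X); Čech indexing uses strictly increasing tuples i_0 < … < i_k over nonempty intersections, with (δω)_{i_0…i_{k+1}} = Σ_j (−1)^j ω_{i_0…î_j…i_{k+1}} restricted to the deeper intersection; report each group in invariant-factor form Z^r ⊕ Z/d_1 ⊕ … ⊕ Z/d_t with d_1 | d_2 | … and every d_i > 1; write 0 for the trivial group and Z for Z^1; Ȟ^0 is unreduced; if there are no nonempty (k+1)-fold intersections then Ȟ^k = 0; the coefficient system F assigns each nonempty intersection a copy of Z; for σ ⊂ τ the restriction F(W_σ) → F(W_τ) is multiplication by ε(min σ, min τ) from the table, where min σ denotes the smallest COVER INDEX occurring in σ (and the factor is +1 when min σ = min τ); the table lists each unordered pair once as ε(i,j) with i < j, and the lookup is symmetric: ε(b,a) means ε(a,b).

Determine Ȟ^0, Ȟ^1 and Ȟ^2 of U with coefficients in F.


nerve simplices:
  W12={p2,p3} W14={p5,p9} W15={p8} W16={p4} W23={p11} W34={p10} W56={p7}
C dims 6,7; δ0: rk 6, SNF 1^5·2
degree 0: 6−6−0 = 0 → Ȟ^0 ≅ 0
degree 1: 7−0−6 = 1 plus torsion [2] → Ȟ^1 ≅ Z ⊕ Z/2
degree 2: 0−0−0 = 0 → Ȟ^2 ≅ 0

Ȟ^0 ≅ 0; Ȟ^1 ≅ Z ⊕ Z/2; Ȟ^2 ≅ 0


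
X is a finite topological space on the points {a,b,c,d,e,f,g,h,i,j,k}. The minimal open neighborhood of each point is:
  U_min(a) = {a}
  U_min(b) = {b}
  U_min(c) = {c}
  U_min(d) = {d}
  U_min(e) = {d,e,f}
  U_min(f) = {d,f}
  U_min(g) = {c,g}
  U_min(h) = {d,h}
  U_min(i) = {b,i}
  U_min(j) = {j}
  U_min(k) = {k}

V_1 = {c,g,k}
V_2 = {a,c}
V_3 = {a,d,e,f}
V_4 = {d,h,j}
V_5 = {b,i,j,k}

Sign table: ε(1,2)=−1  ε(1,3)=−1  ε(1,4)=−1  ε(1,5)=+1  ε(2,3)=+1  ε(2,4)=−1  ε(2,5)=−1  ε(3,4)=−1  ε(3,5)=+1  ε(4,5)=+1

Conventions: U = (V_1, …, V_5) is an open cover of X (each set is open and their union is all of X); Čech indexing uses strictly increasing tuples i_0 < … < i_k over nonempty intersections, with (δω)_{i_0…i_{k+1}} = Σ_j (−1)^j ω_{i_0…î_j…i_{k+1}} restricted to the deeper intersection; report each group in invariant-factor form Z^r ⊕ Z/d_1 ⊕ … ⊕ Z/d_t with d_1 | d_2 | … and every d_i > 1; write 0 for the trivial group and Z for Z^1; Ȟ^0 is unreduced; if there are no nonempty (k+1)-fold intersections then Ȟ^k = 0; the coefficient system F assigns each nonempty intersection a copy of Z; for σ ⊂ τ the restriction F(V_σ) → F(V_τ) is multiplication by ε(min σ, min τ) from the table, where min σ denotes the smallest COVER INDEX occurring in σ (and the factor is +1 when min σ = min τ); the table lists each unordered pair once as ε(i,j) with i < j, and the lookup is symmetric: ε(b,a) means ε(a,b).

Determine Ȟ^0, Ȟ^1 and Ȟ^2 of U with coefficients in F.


cover nerve:
  V12={c} V15={k} V23={a} V34={d} V45={j}
C dims 5,5; δ0: rk 4, SNF 1^4
Ȟ^0: (5−4)−0=1 ⇒ Z
Ȟ^1: (5−0)−4=1 ⇒ Z
Ȟ^2: (0−0)−0=0 ⇒ 0

Ȟ^0 ≅ Z, Ȟ^1 ≅ Z, Ȟ^2 ≅ 0


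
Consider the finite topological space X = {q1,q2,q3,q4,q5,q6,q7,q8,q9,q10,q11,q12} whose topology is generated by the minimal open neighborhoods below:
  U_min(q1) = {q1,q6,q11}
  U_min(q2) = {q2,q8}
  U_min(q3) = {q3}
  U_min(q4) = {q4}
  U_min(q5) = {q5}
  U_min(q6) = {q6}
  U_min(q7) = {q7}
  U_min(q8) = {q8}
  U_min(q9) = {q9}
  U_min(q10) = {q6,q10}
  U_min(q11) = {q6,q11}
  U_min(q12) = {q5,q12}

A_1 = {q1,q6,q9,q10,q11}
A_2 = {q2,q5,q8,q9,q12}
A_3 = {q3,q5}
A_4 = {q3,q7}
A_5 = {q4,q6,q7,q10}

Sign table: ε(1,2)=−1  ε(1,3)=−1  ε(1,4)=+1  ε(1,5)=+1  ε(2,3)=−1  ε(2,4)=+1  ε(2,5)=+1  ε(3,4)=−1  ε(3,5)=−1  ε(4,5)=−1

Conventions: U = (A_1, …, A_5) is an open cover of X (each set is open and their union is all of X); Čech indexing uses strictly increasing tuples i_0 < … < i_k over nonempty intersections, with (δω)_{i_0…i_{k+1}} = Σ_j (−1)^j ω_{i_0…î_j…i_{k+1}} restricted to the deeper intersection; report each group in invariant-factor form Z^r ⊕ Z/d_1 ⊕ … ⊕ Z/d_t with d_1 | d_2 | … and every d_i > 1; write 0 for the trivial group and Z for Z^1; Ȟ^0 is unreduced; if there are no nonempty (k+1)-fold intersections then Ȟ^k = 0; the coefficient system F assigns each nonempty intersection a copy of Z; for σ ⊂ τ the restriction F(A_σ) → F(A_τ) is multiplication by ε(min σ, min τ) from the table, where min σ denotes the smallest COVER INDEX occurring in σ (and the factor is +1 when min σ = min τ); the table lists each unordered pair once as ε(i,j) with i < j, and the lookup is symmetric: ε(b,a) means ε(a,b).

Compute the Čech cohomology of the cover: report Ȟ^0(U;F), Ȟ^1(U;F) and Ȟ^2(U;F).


Ȟ^0(U;F) ≅ Z; Ȟ^1(U;F) ≅ Z; Ȟ^2(U;F) ≅ 0

nonempty overlaps:
  A12={q9} A15={q6,q10} A23={q5} A34={q3} A45={q7}
C dims 5,5; δ0: rk 4, SNF 1^4
degree 0: 5−4−0 = 1 → Ȟ^0 ≅ Z
degree 1: 5−0−4 = 1 → Ȟ^1 ≅ Z
degree 2: 0−0−0 = 0 → Ȟ^2 ≅ 0


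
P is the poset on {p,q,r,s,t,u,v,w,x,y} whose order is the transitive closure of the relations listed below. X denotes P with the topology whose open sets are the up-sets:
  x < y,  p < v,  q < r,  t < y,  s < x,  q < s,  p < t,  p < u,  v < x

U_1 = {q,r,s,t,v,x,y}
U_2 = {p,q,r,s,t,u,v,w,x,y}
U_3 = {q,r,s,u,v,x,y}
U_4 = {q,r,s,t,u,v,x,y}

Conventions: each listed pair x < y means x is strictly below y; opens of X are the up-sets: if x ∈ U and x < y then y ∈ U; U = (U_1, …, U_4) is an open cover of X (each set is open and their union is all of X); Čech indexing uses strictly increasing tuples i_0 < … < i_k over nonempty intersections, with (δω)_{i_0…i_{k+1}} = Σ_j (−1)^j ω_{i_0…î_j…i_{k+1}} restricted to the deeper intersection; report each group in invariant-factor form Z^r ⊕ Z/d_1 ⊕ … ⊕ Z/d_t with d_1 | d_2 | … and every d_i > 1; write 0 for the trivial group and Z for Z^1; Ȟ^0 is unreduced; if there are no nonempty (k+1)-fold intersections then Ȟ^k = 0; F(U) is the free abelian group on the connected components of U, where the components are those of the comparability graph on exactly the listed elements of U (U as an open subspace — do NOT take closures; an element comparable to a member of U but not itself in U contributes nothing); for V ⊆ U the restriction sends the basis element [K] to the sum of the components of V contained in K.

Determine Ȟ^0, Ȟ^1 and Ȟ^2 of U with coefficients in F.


Ȟ^0 = Z^2, Ȟ^1 = 0 and Ȟ^2 = 0

cover nerve:
  U12={q,r,s,t,v,x,y} U13={q,r,s,v,x,y} U14={q,r,s,t,v,x,y} U23={q,r,s,u,v,x,y} U24={q,r,s,t,u,v,x,y} U34={q,r,s,u,v,x,y}
  U123={q,r,s,v,x,y} U124={q,r,s,t,v,x,y} U134={q,r,s,v,x,y} U234={q,r,s,u,v,x,y}
  U1234={q,r,s,v,x,y}
components per intersection:
  U1: {q,r,s,t,v,x,y}
  U2: {p,q,r,s,t,u,v,x,y} {w}
  U3: {q,r,s,v,x,y} {u}
  U4: {q,r,s,t,v,x,y} {u}
  U12: {q,r,s,t,v,x,y}
  U13: {q,r,s,v,x,y}
  U14: {q,r,s,t,v,x,y}
  U23: {q,r,s,v,x,y} {u}
  U24: {q,r,s,t,v,x,y} {u}
  U34: {q,r,s,v,x,y} {u}
  U123: {q,r,s,v,x,y}
  U124: {q,r,s,t,v,x,y}
  U134: {q,r,s,v,x,y}
  U234: {q,r,s,v,x,y} {u}
  U1234: {q,r,s,v,x,y}
C dims 7,9,5,1; δ0: rk 5, SNF 1^5; δ1: rk 4, SNF 1^4; δ2: rk 1, SNF 1^1
Ȟ^0: (7−5)−0=2 ⇒ Z^2
Ȟ^1: (9−4)−5=0 ⇒ 0
Ȟ^2: (5−1)−4=0 ⇒ 0


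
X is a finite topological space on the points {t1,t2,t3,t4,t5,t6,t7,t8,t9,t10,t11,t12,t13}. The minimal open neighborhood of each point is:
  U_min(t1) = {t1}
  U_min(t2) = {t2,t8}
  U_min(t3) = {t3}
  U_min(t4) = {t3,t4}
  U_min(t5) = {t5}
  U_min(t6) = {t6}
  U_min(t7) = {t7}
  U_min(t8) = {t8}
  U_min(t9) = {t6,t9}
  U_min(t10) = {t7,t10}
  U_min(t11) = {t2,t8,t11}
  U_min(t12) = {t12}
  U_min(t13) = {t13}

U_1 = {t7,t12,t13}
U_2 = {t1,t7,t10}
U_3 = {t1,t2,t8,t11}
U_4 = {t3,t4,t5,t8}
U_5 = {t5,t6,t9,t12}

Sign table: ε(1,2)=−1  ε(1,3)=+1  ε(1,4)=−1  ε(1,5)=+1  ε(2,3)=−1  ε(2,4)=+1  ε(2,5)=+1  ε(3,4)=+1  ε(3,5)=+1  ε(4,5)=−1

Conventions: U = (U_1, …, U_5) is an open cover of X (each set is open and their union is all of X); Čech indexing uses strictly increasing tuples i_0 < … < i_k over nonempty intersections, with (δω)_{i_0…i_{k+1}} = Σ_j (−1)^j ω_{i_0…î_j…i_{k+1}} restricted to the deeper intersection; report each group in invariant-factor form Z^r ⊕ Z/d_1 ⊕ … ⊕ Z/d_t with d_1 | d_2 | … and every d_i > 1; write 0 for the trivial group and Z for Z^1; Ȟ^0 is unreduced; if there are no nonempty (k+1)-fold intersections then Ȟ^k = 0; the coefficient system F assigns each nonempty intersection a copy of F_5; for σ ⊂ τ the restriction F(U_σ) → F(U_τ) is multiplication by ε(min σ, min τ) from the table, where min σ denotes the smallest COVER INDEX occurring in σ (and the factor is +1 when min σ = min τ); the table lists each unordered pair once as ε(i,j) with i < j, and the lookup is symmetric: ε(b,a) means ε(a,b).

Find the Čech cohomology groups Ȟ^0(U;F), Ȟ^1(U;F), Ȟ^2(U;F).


cover nerve:
  U12={t7} U15={t12} U23={t1} U34={t8} U45={t5}
C dims 5,5; δ0: rk_F5 5
Ȟ^0: (5−5)−0=0 ⇒ 0
Ȟ^1: (5−0)−5=0 ⇒ 0
Ȟ^2: (0−0)−0=0 ⇒ 0

Ȟ^0 ≅ 0, Ȟ^1 ≅ 0, Ȟ^2 ≅ 0


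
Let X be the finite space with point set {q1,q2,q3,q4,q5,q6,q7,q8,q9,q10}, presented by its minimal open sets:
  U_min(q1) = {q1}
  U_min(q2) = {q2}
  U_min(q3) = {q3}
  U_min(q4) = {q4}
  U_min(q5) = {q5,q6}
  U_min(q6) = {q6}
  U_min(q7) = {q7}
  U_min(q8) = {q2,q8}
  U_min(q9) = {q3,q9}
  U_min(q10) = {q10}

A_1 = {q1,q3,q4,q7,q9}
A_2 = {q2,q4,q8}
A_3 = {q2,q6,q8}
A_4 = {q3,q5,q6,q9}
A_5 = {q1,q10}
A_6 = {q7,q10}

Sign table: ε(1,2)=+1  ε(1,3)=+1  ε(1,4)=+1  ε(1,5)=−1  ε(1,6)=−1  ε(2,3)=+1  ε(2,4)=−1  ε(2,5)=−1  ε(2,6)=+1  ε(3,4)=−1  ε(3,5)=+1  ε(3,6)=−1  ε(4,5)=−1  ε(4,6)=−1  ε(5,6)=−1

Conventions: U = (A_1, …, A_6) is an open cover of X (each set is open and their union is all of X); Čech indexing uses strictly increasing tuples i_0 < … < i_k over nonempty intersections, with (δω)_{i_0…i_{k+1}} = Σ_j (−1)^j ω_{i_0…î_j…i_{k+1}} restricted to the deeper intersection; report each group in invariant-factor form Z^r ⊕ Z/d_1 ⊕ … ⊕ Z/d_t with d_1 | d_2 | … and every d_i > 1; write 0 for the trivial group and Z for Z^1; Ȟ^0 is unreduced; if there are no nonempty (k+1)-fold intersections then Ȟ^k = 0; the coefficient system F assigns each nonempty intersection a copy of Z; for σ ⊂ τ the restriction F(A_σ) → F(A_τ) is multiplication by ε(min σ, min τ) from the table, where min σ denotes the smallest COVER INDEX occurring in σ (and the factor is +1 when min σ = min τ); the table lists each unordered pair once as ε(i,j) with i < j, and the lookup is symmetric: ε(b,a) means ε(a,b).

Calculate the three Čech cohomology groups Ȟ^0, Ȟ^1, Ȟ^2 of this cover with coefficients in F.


Ȟ^0(U;F) ≅ 0, Ȟ^1(U;F) ≅ Z ⊕ Z/2, Ȟ^2(U;F) ≅ 0

cover nerve:
  A12={q4} A14={q3,q9} A15={q1} A16={q7} A23={q2,q8} A34={q6} A56={q10}
C dims 6,7; δ0: rk 6, SNF 1^5·2
Ȟ^0: (6−6)−0=0 ⇒ 0
Ȟ^1: (7−0)−6=1 plus torsion [2] ⇒ Z ⊕ Z/2
Ȟ^2: (0−0)−0=0 ⇒ 0


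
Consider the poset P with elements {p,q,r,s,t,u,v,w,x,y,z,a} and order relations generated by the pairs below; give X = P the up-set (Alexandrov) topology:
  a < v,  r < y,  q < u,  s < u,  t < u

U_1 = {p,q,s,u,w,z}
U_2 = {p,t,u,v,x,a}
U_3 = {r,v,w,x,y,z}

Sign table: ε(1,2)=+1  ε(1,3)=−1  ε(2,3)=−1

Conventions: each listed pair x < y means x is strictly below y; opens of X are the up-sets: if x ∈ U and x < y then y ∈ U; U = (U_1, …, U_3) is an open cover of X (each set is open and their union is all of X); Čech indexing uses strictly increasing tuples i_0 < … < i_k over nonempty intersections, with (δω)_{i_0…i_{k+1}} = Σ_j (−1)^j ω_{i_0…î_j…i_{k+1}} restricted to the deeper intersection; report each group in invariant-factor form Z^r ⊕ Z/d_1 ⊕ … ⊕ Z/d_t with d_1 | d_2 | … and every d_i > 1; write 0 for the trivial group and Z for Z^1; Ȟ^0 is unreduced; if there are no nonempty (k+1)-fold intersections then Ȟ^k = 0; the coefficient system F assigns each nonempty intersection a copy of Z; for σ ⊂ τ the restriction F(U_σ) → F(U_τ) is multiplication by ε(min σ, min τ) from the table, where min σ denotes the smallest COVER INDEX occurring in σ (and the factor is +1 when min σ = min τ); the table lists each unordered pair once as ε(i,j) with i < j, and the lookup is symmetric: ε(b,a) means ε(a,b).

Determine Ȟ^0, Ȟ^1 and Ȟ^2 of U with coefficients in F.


Ȟ^0 = Z; Ȟ^1 = Z; Ȟ^2 = 0

intersection data:
  U12={p,u} U13={w,z} U23={v,x}
C dims 3,3; δ0: rk 2, SNF 1^2
Ȟ^0 = (3 − 2) − 0 = 1, so Ȟ^0 ≅ Z
Ȟ^1 = (3 − 0) − 2 = 1, so Ȟ^1 ≅ Z
Ȟ^2 = (0 − 0) − 0 = 0, so Ȟ^2 ≅ 0


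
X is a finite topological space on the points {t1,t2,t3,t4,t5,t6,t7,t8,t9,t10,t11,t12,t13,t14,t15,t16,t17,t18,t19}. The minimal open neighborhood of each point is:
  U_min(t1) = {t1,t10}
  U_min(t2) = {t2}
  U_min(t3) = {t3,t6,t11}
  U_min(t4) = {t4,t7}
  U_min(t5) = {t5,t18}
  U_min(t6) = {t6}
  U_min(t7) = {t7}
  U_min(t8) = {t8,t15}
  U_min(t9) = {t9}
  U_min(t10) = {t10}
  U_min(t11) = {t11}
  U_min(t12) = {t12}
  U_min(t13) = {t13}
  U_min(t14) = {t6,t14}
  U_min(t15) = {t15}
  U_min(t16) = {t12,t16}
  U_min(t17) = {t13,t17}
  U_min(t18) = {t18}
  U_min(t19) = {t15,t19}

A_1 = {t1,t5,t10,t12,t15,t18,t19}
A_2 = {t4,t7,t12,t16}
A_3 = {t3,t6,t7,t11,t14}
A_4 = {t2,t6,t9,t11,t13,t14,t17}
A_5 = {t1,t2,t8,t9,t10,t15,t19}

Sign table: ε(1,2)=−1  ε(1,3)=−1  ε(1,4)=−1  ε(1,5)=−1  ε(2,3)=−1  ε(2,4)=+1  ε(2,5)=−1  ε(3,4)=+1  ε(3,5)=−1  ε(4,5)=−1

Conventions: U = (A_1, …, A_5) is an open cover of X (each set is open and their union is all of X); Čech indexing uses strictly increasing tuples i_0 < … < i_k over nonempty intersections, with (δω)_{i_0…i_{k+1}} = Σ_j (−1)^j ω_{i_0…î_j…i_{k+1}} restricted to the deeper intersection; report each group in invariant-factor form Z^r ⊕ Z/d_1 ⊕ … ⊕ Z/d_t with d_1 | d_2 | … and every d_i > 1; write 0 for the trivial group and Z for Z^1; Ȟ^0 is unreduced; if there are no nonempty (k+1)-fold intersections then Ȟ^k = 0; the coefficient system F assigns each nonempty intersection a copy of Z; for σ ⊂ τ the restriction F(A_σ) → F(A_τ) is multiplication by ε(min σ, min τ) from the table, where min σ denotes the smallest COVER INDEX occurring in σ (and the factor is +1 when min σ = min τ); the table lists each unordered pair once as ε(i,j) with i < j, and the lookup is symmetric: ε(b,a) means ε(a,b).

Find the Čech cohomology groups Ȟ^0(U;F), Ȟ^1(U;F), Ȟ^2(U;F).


Ȟ^0 = Z, Ȟ^1 = Z, Ȟ^2 = 0

intersection data:
  A12={t12} A15={t1,t10,t15,t19} A23={t7} A34={t6,t11,t14} A45={t2,t9}
C dims 5,5; δ0: rk 4, SNF 1^4
Ȟ^0 = (5 − 4) − 0 = 1, so Ȟ^0 ≅ Z
Ȟ^1 = (5 − 0) − 4 = 1, so Ȟ^1 ≅ Z
Ȟ^2 = (0 − 0) − 0 = 0, so Ȟ^2 ≅ 0


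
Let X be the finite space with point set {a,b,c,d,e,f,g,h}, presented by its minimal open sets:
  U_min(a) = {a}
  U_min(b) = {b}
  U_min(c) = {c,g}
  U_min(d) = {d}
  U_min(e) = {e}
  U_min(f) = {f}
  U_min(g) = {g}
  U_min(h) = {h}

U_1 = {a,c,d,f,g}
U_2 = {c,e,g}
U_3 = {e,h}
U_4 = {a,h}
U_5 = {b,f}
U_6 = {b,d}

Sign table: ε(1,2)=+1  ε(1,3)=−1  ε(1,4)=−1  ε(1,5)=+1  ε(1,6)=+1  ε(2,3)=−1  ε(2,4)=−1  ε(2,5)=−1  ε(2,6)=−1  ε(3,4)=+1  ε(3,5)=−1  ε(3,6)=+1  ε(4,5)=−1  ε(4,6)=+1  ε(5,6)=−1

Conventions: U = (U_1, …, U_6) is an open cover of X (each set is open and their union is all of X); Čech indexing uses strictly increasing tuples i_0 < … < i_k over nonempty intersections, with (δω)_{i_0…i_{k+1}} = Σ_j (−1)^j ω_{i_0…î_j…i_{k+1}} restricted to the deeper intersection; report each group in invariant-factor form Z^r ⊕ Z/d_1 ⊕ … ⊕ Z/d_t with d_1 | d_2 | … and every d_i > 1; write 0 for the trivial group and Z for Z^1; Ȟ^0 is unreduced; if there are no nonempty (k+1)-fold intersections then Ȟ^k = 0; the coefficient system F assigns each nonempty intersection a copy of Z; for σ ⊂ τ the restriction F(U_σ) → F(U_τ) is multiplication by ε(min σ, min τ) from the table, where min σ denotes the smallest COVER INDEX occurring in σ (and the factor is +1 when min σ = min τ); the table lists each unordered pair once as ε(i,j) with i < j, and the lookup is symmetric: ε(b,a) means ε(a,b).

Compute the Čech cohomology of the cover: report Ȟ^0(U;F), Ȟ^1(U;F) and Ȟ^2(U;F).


Ȟ^0 = 0, Ȟ^1 = Z ⊕ Z/2 and Ȟ^2 = 0

nonempty overlaps:
  U12={c,g} U14={a} U15={f} U16={d} U23={e} U34={h} U56={b}
C dims 6,7; δ0: rk 6, SNF 1^5·2
degree 0: 6−6−0 = 0 → Ȟ^0 ≅ 0
degree 1: 7−0−6 = 1 plus torsion [2] → Ȟ^1 ≅ Z ⊕ Z/2
degree 2: 0−0−0 = 0 → Ȟ^2 ≅ 0


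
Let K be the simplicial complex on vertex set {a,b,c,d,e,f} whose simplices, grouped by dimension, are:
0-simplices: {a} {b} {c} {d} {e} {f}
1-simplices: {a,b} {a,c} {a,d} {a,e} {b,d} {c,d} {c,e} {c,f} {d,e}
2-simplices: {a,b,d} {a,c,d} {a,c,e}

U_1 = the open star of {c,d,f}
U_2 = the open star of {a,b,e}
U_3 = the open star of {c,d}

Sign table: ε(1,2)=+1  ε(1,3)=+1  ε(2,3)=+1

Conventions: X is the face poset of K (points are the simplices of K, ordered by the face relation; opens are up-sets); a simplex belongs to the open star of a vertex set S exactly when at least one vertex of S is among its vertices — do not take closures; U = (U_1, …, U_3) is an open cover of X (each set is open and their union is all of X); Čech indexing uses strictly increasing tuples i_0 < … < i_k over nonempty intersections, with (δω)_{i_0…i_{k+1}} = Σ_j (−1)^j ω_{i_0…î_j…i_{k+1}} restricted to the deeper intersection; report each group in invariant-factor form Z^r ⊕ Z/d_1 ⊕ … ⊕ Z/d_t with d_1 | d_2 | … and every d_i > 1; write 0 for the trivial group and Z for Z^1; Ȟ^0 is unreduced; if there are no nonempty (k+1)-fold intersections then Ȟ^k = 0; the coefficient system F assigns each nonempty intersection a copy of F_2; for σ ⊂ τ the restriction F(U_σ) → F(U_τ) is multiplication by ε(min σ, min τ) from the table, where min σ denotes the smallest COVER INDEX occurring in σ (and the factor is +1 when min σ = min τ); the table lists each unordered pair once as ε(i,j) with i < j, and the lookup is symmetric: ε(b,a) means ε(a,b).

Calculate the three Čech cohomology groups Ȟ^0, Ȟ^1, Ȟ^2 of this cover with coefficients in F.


Ȟ^0(U;F) ≅ Z/2,  Ȟ^1(U;F) ≅ 0,  Ȟ^2(U;F) ≅ 0

intersection data:
  U1={{c},{d},{f},{a,c},{a,d},{b,d},{c,d},{c,e},{c,f},{d,e},{a,b,d},{a,c,d},{a,c,e}} U2={{a},{b},{e},{a,b},{a,c},{a,d},{a,e},{b,d},{c,e},{d,e},{a,b,d},{a,c,d},{a,c,e}} U3={{c},{d},{a,c},{a,d},{b,d},{c,d},{c,e},{c,f},{d,e},{a,b,d},{a,c,d},{a,c,e}}
  U12={{a,c},{a,d},{b,d},{c,e},{d,e},{a,b,d},{a,c,d},{a,c,e}} U13={{c},{d},{a,c},{a,d},{b,d},{c,d},{c,e},{c,f},{d,e},{a,b,d},{a,c,d},{a,c,e}} U23={{a,c},{a,d},{b,d},{c,e},{d,e},{a,b,d},{a,c,d},{a,c,e}}
  U123={{a,c},{a,d},{b,d},{c,e},{d,e},{a,b,d},{a,c,d},{a,c,e}}
C dims 3,3,1; δ0: rk_F2 2; δ1: rk_F2 1
Ȟ^0 = (3 − 2) − 0 = 1, so Ȟ^0 ≅ Z/2
Ȟ^1 = (3 − 1) − 2 = 0, so Ȟ^1 ≅ 0
Ȟ^2 = (1 − 0) − 1 = 0, so Ȟ^2 ≅ 0


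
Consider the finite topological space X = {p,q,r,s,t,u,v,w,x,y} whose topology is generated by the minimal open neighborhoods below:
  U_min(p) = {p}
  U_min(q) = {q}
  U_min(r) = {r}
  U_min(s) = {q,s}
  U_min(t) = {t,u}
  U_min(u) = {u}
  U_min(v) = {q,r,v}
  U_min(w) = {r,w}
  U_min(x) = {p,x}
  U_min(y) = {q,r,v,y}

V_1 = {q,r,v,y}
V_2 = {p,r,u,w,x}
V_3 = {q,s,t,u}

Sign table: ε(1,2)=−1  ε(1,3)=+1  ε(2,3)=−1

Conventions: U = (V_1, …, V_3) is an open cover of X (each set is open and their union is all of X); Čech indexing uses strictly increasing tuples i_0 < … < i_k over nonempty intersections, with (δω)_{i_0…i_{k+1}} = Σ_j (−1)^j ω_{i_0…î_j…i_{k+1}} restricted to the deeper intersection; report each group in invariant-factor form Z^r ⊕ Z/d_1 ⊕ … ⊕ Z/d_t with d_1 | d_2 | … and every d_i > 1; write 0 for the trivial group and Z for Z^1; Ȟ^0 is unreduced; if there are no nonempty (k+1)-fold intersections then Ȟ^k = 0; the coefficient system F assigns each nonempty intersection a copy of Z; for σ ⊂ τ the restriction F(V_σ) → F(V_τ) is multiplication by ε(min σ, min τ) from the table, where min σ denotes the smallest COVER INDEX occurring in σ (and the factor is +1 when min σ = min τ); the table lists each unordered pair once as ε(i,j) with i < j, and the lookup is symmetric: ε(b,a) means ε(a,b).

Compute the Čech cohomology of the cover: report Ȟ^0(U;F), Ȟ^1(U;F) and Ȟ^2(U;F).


nonempty overlaps:
  V12={r} V13={q} V23={u}
C dims 3,3; δ0: rk 2, SNF 1^2
degree 0: 3−2−0 = 1 → Ȟ^0 ≅ Z
degree 1: 3−0−2 = 1 → Ȟ^1 ≅ Z
degree 2: 0−0−0 = 0 → Ȟ^2 ≅ 0

Ȟ^0 ≅ Z,  Ȟ^1 ≅ Z,  Ȟ^2 ≅ 0


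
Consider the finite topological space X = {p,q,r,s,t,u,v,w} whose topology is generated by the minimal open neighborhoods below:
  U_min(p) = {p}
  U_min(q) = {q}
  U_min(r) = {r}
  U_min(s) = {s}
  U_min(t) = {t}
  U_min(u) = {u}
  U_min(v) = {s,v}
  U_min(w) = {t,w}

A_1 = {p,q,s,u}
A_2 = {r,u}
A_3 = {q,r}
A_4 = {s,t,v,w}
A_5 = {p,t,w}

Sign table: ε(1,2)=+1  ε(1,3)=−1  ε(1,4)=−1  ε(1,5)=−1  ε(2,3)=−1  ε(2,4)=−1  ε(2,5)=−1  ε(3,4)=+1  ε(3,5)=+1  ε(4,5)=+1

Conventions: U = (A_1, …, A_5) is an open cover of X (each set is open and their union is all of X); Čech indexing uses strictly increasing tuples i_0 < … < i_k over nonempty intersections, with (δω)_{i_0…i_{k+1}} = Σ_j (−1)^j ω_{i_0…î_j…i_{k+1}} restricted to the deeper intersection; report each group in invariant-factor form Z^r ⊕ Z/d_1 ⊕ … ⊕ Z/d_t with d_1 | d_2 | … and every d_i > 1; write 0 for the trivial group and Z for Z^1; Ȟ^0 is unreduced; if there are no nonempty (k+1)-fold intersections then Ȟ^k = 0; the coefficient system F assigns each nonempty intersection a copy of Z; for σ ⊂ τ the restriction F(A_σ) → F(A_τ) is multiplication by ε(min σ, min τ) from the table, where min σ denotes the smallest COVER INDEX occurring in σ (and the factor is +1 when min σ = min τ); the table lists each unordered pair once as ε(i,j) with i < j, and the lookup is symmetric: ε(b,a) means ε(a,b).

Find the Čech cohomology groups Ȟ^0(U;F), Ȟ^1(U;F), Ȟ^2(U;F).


nonempty intersections:
  A12={u} A13={q} A14={s} A15={p} A23={r} A45={t,w}
C dims 5,6; δ0: rk 4, SNF 1^4
Ȟ^0: (5−4)−0=1 ⇒ Z
Ȟ^1: (6−0)−4=2 ⇒ Z^2
Ȟ^2: (0−0)−0=0 ⇒ 0

Ȟ^0 ≅ Z, Ȟ^1 ≅ Z^2 and Ȟ^2 ≅ 0


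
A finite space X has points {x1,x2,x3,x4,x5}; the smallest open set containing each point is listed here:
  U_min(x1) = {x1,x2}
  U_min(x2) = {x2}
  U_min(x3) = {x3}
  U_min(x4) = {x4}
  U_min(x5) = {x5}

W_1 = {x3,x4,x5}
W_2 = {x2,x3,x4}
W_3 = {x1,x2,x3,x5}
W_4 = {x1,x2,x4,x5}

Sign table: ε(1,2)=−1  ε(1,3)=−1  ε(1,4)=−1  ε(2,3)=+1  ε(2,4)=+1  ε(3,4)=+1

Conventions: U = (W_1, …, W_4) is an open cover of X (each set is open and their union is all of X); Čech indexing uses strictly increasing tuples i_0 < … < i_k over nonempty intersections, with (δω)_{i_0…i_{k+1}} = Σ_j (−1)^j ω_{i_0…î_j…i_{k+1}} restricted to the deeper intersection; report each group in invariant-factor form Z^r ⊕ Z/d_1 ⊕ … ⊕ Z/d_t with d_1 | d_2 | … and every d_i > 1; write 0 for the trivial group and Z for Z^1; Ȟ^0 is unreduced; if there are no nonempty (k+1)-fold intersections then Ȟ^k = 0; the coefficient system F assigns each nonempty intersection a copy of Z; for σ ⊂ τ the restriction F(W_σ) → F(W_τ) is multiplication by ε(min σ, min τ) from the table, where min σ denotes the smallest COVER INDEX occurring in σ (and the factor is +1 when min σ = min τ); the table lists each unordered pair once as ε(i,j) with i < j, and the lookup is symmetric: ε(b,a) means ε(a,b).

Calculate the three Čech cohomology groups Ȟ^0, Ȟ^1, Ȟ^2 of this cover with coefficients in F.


Ȟ^0 = Z,  Ȟ^1 = 0,  Ȟ^2 = Z

cover nerve:
  W12={x3,x4} W13={x3,x5} W14={x4,x5} W23={x2,x3} W24={x2,x4} W34={x1,x2,x5}
  W123={x3} W124={x4} W134={x5} W234={x2}
C dims 4,6,4; δ0: rk 3, SNF 1^3; δ1: rk 3, SNF 1^3
Ȟ^0: (4−3)−0=1 ⇒ Z
Ȟ^1: (6−3)−3=0 ⇒ 0
Ȟ^2: (4−0)−3=1 ⇒ Z


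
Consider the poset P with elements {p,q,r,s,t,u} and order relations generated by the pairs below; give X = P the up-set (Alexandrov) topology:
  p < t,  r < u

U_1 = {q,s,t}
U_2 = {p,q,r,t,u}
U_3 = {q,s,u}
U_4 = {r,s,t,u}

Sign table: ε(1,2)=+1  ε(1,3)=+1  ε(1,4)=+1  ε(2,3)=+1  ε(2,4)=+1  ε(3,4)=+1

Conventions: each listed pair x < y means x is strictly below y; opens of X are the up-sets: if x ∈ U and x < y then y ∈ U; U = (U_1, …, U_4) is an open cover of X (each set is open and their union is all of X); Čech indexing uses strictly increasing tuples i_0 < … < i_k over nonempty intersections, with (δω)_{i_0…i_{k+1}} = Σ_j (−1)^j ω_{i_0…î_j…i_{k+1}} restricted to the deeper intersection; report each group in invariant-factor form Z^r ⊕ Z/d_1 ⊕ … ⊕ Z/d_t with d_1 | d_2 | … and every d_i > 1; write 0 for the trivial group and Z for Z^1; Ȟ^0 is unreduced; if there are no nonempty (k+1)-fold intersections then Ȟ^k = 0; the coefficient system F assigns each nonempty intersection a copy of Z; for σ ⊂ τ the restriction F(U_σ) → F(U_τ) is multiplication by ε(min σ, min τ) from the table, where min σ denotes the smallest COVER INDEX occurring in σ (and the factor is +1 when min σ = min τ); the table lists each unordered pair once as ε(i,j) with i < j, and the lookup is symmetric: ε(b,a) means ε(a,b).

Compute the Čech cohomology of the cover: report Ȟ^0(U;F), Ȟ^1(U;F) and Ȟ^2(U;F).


nerve of the cover:
  U12={q,t} U13={q,s} U14={s,t} U23={q,u} U24={r,t,u} U34={s,u}
  U123={q} U124={t} U134={s} U234={u}
C dims 4,6,4; δ0: rk 3, SNF 1^3; δ1: rk 3, SNF 1^3
Ȟ^0 = (4 − 3) − 0 = 1, so Ȟ^0 ≅ Z
Ȟ^1 = (6 − 3) − 3 = 0, so Ȟ^1 ≅ 0
Ȟ^2 = (4 − 0) − 3 = 1, so Ȟ^2 ≅ Z

Ȟ^0 ≅ Z, Ȟ^1 ≅ 0 and Ȟ^2 ≅ Z
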